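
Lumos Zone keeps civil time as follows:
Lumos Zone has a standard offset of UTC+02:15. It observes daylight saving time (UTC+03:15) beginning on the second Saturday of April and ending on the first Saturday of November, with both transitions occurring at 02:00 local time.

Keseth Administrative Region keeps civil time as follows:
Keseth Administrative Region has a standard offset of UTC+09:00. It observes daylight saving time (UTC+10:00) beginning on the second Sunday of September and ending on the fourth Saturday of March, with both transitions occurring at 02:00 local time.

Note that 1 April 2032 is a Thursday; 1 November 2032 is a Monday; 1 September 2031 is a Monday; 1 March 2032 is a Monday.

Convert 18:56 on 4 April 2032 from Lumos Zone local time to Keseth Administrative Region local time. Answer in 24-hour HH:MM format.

01:41

1 April 2032 is a Thursday, so the first Saturday is April 3 and the second is April 10.
1 November 2032 is a Monday, so the first Saturday is November 6.
4 April 2032 is outside the daylight-saving period (10 April – 6 November), so Lumos Zone is on standard time, UTC+02:15.
18:56 Lumos Zone − 2h15m = 16:41 UTC.
1 September 2031 is a Monday, so the first Sunday is September 7 and the second is September 14.
1 March 2032 is a Monday, so the first Saturday is March 6 and the fourth is March 27.
At the standard offset (UTC+09:00), 16:41 UTC + 9h = 01:41 Keseth Administrative Region standard time (rolling into the next day, 5 April 2032).
The standard-time date in Keseth Administrative Region, 5 April 2032, is outside the daylight-saving period (14 September 2031 – 27 March 2032), so Keseth Administrative Region is on standard time, UTC+09:00.
16:41 UTC + 9h = 01:41 Keseth Administrative Region (rolling into the next day, 5 April 2032).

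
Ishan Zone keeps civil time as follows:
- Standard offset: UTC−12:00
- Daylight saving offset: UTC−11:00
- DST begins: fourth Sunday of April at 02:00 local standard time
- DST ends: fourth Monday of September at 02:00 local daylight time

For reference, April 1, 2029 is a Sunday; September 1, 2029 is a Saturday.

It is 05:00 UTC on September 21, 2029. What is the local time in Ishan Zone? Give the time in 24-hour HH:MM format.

1 April 2029 is a Sunday, so the first Sunday is April 1 and the fourth is April 22.
1 September 2029 is a Saturday, so the first Monday is September 3 and the fourth is September 24.
At the standard offset (UTC−12:00), 05:00 UTC − 12h = 17:00 Ishan Zone standard time (rolling into the previous day, 20 September 2029).
The standard-time date in Ishan Zone, September 20, 2029, lies within the daylight-saving period (22 April – 24 September), so Ishan Zone is on daylight time, UTC−11:00.
05:00 UTC − 11h = 18:00 local (rolling into the previous day, 20 September 2029).

18:00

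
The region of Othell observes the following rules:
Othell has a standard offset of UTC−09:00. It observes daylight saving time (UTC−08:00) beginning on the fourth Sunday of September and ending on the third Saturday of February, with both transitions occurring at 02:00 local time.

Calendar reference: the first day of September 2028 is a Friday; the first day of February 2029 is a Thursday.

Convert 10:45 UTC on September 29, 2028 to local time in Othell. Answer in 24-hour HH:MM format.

1 September 2028 is a Friday, so the first Sunday is September 3 and the fourth is September 24.
1 February 2029 is a Thursday, so the first Saturday is February 3 and the third is February 17.
At the standard offset (UTC−09:00), 10:45 UTC − 9h = 01:45 Othell standard time.
Daylight saving runs 24 September 2028 – 17 February 2029; the standard-time date in Othell, September 29, 2028, is inside that window, so Othell is at UTC−08:00.
10:45 UTC − 8h = 02:45 local.

02:45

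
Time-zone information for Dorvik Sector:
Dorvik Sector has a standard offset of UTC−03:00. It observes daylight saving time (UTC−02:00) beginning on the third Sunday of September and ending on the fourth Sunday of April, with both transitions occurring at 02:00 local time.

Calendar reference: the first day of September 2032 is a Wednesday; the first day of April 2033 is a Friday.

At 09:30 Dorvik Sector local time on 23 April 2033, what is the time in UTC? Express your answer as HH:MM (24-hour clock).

1 September 2032 is a Wednesday, so the first Sunday is September 5 and the third is September 19.
1 April 2033 is a Friday, so the first Sunday is April 3 and the fourth is April 24.
23 April 2033 lies within the daylight-saving period (19 September 2032 – 24 April 2033), so Dorvik Sector is on daylight time, UTC−02:00.
09:30 local + 2h = 11:30 UTC.

11:30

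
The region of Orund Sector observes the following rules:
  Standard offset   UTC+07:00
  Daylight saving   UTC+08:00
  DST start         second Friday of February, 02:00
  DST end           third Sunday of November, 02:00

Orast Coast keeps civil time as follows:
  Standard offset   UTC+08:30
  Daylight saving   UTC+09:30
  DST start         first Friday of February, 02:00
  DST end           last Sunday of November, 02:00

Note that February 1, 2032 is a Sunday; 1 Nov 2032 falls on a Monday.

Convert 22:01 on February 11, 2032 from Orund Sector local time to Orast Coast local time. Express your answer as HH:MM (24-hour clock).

00:31

1 February 2032 is a Sunday, so the first Friday is February 6 and the second is February 13.
1 November 2032 is a Monday, so the first Sunday is November 7 and the third is November 21.
Daylight saving runs 13 February – 21 November; February 11, 2032 is outside that window, so Orund Sector is on standard time at UTC+07:00.
22:01 Orund Sector − 7h = 15:01 UTC.
1 February 2032 is a Sunday, so the first Friday is February 6.
1 November 2032 is a Monday, so Sundays fall on 7, 14, 21, 28; the last is November 28.
At the standard offset (UTC+08:30), 15:01 UTC + 8h30m = 23:31 Orast Coast standard time.
The standard-time date in Orast Coast, February 11, 2032, lies within the daylight-saving period (6 February – 28 November), so Orast Coast is on daylight time, UTC+09:30.
15:01 UTC + 9h30m = 00:31 Orast Coast (rolling into the next day, 12 February 2032).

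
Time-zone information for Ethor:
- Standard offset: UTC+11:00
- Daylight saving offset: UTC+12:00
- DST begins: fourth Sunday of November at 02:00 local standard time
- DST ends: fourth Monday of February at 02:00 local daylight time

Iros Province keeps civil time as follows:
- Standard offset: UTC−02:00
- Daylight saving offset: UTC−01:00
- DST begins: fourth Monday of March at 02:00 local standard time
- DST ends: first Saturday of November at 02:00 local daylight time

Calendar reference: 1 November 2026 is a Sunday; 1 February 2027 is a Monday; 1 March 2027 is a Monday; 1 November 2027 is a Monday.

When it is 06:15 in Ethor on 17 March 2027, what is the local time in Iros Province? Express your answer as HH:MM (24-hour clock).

1 November 2026 is a Sunday, so the first Sunday is November 1 and the fourth is November 22.
1 February 2027 is a Monday, so the first Monday is February 1 and the fourth is February 22.
Daylight saving runs 22 November 2026 – 22 February 2027; 17 March 2027 is outside that window, so Ethor is on standard time at UTC+11:00.
06:15 Ethor − 11h = 19:15 UTC (rolling into the previous day, 16 March 2027).
1 March 2027 is a Monday, so the first Monday is March 1 and the fourth is March 22.
1 November 2027 is a Monday, so the first Saturday is November 6.
At the standard offset (UTC−02:00), 19:15 UTC − 2h = 17:15 Iros Province standard time.
Daylight saving runs 22 March – 6 November; the standard-time date in Iros Province, 16 March 2027, is outside that window, so Iros Province is on standard time at UTC−02:00.
19:15 UTC − 2h = 17:15 Iros Province.

17:15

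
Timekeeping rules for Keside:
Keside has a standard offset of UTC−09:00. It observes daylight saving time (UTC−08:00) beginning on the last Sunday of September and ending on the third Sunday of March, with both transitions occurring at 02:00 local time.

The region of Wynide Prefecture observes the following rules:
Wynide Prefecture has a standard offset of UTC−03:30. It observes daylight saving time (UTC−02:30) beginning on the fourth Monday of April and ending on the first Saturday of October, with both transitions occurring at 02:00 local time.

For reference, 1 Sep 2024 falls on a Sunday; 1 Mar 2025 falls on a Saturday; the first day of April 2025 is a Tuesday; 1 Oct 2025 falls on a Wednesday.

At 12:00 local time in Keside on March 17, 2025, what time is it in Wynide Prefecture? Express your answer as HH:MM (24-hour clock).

17:30

1 September 2024 is a Sunday, so Sundays fall on 1, 8, 15, 22, 29; the last is September 29.
1 March 2025 is a Saturday, so the first Sunday is March 2 and the third is March 16.
March 17, 2025 is outside the daylight-saving period (29 September 2024 – 16 March 2025), so Keside is on standard time, UTC−09:00.
12:00 Keside + 9h = 21:00 UTC.
1 April 2025 is a Tuesday, so the first Monday is April 7 and the fourth is April 28.
1 October 2025 is a Wednesday, so the first Saturday is October 4.
At the standard offset (UTC−03:30), 21:00 UTC − 3h30m = 17:30 Wynide Prefecture standard time.
Daylight saving runs 28 April – 4 October; the standard-time date in Wynide Prefecture, March 17, 2025, is outside that window, so Wynide Prefecture is on standard time at UTC−03:30.
21:00 UTC − 3h30m = 17:30 Wynide Prefecture.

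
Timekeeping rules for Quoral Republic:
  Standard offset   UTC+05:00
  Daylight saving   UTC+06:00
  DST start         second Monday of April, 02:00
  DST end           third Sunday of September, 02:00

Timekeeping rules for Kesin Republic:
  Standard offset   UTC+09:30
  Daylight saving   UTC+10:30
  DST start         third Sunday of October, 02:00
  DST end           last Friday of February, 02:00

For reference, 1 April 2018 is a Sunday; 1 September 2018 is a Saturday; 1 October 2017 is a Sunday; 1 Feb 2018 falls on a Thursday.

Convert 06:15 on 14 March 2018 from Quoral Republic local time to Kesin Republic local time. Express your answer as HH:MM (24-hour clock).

10:45

1 April 2018 is a Sunday, so the first Monday is April 2 and the second is April 9.
1 September 2018 is a Saturday, so the first Sunday is September 2 and the third is September 16.
Daylight saving runs 9 April – 16 September; 14 March 2018 is outside that window, so Quoral Republic is on standard time at UTC+05:00.
06:15 Quoral Republic − 5h = 01:15 UTC.
1 October 2017 is a Sunday, so the first Sunday is October 1 and the third is October 15.
1 February 2018 is a Thursday, so Fridays fall on 2, 9, 16, 23; the last is February 23.
At the standard offset (UTC+09:30), 01:15 UTC + 9h30m = 10:45 Kesin Republic standard time.
Daylight saving runs 15 October 2017 – 23 February 2018; the standard-time date in Kesin Republic, 14 March 2018, is outside that window, so Kesin Republic is on standard time at UTC+09:30.
01:15 UTC + 9h30m = 10:45 Kesin Republic.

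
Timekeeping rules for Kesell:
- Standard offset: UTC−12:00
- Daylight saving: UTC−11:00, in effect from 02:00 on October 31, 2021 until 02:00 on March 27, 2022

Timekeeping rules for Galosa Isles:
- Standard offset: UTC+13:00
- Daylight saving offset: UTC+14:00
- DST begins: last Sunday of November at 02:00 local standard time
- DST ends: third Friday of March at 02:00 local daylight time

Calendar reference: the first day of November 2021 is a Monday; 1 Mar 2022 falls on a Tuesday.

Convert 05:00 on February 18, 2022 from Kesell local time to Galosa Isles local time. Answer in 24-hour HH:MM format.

Daylight saving runs 31 October 2021 – 27 March 2022; February 18, 2022 is inside that window, so Kesell is at UTC−11:00.
05:00 Kesell + 11h = 16:00 UTC.
1 November 2021 is a Monday, so Sundays fall on 7, 14, 21, 28; the last is November 28.
1 March 2022 is a Tuesday, so the first Friday is March 4 and the third is March 18.
At the standard offset (UTC+13:00), 16:00 UTC + 13h = 05:00 Galosa Isles standard time (rolling into the next day, 19 February 2022).
The standard-time date in Galosa Isles, February 19, 2022, lies within the daylight-saving period (28 November 2021 – 18 March 2022), so Galosa Isles is on daylight time, UTC+14:00.
16:00 UTC + 14h = 06:00 Galosa Isles (rolling into the next day, 19 February 2022).

06:00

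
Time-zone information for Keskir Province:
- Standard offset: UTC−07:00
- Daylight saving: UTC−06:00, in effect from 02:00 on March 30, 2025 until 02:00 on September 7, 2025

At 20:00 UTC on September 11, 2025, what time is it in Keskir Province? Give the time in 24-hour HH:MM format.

13:00

At the standard offset (UTC−07:00), 20:00 UTC − 7h = 13:00 Keskir Province standard time.
Daylight saving runs 30 March – 7 September; the standard-time date in Keskir Province, September 11, 2025, is outside that window, so Keskir Province is on standard time at UTC−07:00.
20:00 UTC − 7h = 13:00 local.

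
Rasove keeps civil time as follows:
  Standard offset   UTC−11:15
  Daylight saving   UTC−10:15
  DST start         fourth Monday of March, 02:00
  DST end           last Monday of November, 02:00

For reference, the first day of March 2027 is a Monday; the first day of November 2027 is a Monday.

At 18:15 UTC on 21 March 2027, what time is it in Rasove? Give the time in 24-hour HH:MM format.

1 March 2027 is a Monday, so the first Monday is March 1 and the fourth is March 22.
1 November 2027 is a Monday, so Mondays fall on 1, 8, 15, 22, 29; the last is November 29.
At the standard offset (UTC−11:15), 18:15 UTC − 11h15m = 07:00 Rasove standard time.
The standard-time date in Rasove, 21 March 2027, does not fall between 22 March and 29 November, so daylight saving is not in effect and Rasove is at UTC−11:15.
18:15 UTC − 11h15m = 07:00 local.

07:00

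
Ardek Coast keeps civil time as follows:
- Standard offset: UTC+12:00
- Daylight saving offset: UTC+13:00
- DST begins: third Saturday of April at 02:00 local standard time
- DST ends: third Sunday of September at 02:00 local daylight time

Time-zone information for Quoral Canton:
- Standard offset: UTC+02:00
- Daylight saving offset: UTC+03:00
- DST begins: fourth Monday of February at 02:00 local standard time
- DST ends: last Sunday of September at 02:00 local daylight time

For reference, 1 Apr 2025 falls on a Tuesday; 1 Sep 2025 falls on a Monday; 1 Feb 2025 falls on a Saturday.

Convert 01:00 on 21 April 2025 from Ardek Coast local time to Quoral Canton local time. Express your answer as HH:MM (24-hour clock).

15:00

1 April 2025 is a Tuesday, so the first Saturday is April 5 and the third is April 19.
1 September 2025 is a Monday, so the first Sunday is September 7 and the third is September 21.
Daylight saving runs 19 April – 21 September; 21 April 2025 is inside that window, so Ardek Coast is at UTC+13:00.
01:00 Ardek Coast − 13h = 12:00 UTC (rolling into the previous day, 20 April 2025).
1 February 2025 is a Saturday, so the first Monday is February 3 and the fourth is February 24.
1 September 2025 is a Monday, so Sundays fall on 7, 14, 21, 28; the last is September 28.
At the standard offset (UTC+02:00), 12:00 UTC + 2h = 14:00 Quoral Canton standard time.
The standard-time date in Quoral Canton, 20 April 2025, lies within the daylight-saving period (24 February – 28 September), so Quoral Canton is on daylight time, UTC+03:00.
12:00 UTC + 3h = 15:00 Quoral Canton.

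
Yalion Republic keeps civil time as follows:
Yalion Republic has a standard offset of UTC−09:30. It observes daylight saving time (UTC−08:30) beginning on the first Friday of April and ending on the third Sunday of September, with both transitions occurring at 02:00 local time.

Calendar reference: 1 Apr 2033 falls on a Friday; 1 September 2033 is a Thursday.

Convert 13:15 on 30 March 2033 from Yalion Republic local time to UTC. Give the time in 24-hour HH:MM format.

1 April 2033 is a Friday, so the first Friday is April 1.
1 September 2033 is a Thursday, so the first Sunday is September 4 and the third is September 18.
30 March 2033 is outside the daylight-saving period (1 April – 18 September), so Yalion Republic is on standard time, UTC−09:30.
13:15 local + 9h30m = 22:45 UTC.

22:45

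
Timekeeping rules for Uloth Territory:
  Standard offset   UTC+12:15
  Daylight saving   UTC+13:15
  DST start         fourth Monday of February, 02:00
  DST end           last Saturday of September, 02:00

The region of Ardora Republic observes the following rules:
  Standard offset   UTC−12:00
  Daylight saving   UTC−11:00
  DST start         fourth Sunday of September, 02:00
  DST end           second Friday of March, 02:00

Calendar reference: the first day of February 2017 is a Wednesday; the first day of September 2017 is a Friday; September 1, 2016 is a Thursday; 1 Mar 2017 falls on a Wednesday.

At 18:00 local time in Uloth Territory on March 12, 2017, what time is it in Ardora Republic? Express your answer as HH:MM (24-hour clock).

1 February 2017 is a Wednesday, so the first Monday is February 6 and the fourth is February 27.
1 September 2017 is a Friday, so Saturdays fall on 2, 9, 16, 23, 30; the last is September 30.
Daylight saving runs 27 February – 30 September; March 12, 2017 is inside that window, so Uloth Territory is at UTC+13:15.
18:00 Uloth Territory − 13h15m = 04:45 UTC.
1 September 2016 is a Thursday, so the first Sunday is September 4 and the fourth is September 25.
1 March 2017 is a Wednesday, so the first Friday is March 3 and the second is March 10.
At the standard offset (UTC−12:00), 04:45 UTC − 12h = 16:45 Ardora Republic standard time (rolling into the previous day, 11 March 2017).
The standard-time date in Ardora Republic, March 11, 2017, is outside the daylight-saving period (25 September 2016 – 10 March 2017), so Ardora Republic is on standard time, UTC−12:00.
04:45 UTC − 12h = 16:45 Ardora Republic (rolling into the previous day, 11 March 2017).

16:45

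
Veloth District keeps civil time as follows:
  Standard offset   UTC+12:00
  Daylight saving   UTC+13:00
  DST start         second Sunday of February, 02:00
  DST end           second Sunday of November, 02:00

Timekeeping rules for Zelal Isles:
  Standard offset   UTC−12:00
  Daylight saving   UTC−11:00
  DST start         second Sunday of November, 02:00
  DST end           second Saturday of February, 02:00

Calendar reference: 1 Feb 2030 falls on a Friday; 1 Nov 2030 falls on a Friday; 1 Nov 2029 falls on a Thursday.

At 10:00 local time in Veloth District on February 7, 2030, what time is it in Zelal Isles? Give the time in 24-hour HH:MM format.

1 February 2030 is a Friday, so the first Sunday is February 3 and the second is February 10.
1 November 2030 is a Friday, so the first Sunday is November 3 and the second is November 10.
February 7, 2030 is outside the daylight-saving period (10 February – 10 November), so Veloth District is on standard time, UTC+12:00.
10:00 Veloth District − 12h = 22:00 UTC (rolling into the previous day, 6 February 2030).
1 November 2029 is a Thursday, so the first Sunday is November 4 and the second is November 11.
1 February 2030 is a Friday, so the first Saturday is February 2 and the second is February 9.
At the standard offset (UTC−12:00), 22:00 UTC − 12h = 10:00 Zelal Isles standard time.
The standard-time date in Zelal Isles, February 6, 2030, falls between 11 November 2029 and 9 February 2030, so daylight saving is in effect and Zelal Isles is at UTC−11:00.
22:00 UTC − 11h = 11:00 Zelal Isles.

11:00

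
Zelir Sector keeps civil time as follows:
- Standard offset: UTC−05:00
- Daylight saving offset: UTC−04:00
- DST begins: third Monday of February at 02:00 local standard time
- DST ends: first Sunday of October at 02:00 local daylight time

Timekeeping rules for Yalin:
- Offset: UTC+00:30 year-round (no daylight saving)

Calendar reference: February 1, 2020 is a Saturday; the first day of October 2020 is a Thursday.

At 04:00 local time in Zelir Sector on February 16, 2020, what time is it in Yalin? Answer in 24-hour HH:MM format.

09:30

1 February 2020 is a Saturday, so the first Monday is February 3 and the third is February 17.
1 October 2020 is a Thursday, so the first Sunday is October 4.
February 16, 2020 does not fall between 17 February and 4 October, so daylight saving is not in effect and Zelir Sector is at UTC−05:00.
04:00 Zelir Sector + 5h = 09:00 UTC.
Yalin stays on UTC+00:30 all year.
09:00 UTC + 0h30m = 09:30 Yalin.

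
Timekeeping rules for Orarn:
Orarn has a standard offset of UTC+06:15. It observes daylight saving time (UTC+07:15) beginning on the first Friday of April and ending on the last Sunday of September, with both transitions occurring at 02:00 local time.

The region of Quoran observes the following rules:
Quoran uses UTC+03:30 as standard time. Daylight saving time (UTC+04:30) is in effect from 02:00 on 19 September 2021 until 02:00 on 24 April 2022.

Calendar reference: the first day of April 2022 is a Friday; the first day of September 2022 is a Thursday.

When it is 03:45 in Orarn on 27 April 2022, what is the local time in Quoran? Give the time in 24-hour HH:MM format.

00:00

1 April 2022 is a Friday, so the first Friday is April 1.
1 September 2022 is a Thursday, so Sundays fall on 4, 11, 18, 25; the last is September 25.
27 April 2022 lies within the daylight-saving period (1 April – 25 September), so Orarn is on daylight time, UTC+07:15.
03:45 Orarn − 7h15m = 20:30 UTC (rolling into the previous day, 26 April 2022).
At the standard offset (UTC+03:30), 20:30 UTC + 3h30m = 00:00 Quoran standard time (rolling into the next day, 27 April 2022).
Daylight saving runs 19 September 2021 – 24 April 2022; the standard-time date in Quoran, 27 April 2022, is outside that window, so Quoran is on standard time at UTC+03:30.
20:30 UTC + 3h30m = 00:00 Quoran (rolling into the next day, 27 April 2022).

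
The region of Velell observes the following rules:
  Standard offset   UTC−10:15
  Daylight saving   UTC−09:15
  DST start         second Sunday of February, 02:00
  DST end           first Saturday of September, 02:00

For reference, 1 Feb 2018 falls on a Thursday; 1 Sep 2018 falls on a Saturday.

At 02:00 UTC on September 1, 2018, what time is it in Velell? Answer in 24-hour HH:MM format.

16:45

1 February 2018 is a Thursday, so the first Sunday is February 4 and the second is February 11.
1 September 2018 is a Saturday, so the first Saturday is September 1.
At the standard offset (UTC−10:15), 02:00 UTC − 10h15m = 15:45 Velell standard time (rolling into the previous day, 31 August 2018).
Daylight saving runs 11 February – 1 September; the standard-time date in Velell, August 31, 2018, is inside that window, so Velell is at UTC−09:15.
02:00 UTC − 9h15m = 16:45 local (rolling into the previous day, 31 August 2018).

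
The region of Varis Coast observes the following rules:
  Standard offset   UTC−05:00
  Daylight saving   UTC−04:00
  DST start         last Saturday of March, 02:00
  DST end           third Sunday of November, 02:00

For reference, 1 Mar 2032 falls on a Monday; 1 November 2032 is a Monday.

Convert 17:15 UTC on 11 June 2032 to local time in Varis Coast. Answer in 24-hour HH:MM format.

1 March 2032 is a Monday, so Saturdays fall on 6, 13, 20, 27; the last is March 27.
1 November 2032 is a Monday, so the first Sunday is November 7 and the third is November 21.
At the standard offset (UTC−05:00), 17:15 UTC − 5h = 12:15 Varis Coast standard time.
Daylight saving runs 27 March – 21 November; the standard-time date in Varis Coast, 11 June 2032, is inside that window, so Varis Coast is at UTC−04:00.
17:15 UTC − 4h = 13:15 local.

13:15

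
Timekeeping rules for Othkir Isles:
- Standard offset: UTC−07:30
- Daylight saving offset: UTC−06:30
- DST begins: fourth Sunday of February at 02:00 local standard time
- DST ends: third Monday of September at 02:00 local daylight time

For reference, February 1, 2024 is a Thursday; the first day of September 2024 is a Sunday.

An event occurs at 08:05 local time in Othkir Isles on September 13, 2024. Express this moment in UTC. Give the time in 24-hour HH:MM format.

14:35

1 February 2024 is a Thursday, so the first Sunday is February 4 and the fourth is February 25.
1 September 2024 is a Sunday, so the first Monday is September 2 and the third is September 16.
Daylight saving runs 25 February – 16 September; September 13, 2024 is inside that window, so Othkir Isles is at UTC−06:30.
08:05 local + 6h30m = 14:35 UTC.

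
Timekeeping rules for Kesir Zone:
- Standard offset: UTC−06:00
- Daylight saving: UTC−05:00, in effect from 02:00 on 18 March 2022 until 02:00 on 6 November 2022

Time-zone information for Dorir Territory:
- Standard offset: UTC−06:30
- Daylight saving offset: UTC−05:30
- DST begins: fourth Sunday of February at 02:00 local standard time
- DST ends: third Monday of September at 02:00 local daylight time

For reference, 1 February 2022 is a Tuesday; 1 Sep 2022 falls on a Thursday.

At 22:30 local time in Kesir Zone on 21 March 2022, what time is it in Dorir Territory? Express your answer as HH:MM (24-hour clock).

Daylight saving runs 18 March – 6 November; 21 March 2022 is inside that window, so Kesir Zone is at UTC−05:00.
22:30 Kesir Zone + 5h = 03:30 UTC (rolling into the next day, 22 March 2022).
1 February 2022 is a Tuesday, so the first Sunday is February 6 and the fourth is February 27.
1 September 2022 is a Thursday, so the first Monday is September 5 and the third is September 19.
At the standard offset (UTC−06:30), 03:30 UTC − 6h30m = 21:00 Dorir Territory standard time (rolling into the previous day, 21 March 2022).
Daylight saving runs 27 February – 19 September; the standard-time date in Dorir Territory, 21 March 2022, is inside that window, so Dorir Territory is at UTC−05:30.
03:30 UTC − 5h30m = 22:00 Dorir Territory (rolling into the previous day, 21 March 2022).

22:00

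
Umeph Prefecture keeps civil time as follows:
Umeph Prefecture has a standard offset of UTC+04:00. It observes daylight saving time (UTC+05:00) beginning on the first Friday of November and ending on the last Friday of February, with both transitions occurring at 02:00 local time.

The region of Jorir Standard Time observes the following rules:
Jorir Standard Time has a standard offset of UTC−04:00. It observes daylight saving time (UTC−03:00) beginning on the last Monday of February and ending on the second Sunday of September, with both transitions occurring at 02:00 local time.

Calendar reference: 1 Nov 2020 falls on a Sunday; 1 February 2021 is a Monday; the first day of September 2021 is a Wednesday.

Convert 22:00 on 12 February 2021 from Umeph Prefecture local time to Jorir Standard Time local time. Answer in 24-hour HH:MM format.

1 November 2020 is a Sunday, so the first Friday is November 6.
1 February 2021 is a Monday, so Fridays fall on 5, 12, 19, 26; the last is February 26.
Daylight saving runs 6 November 2020 – 26 February 2021; 12 February 2021 is inside that window, so Umeph Prefecture is at UTC+05:00.
22:00 Umeph Prefecture − 5h = 17:00 UTC.
1 February 2021 is a Monday, so Mondays fall on 1, 8, 15, 22; the last is February 22.
1 September 2021 is a Wednesday, so the first Sunday is September 5 and the second is September 12.
At the standard offset (UTC−04:00), 17:00 UTC − 4h = 13:00 Jorir Standard Time standard time.
Daylight saving runs 22 February – 12 September; the standard-time date in Jorir Standard Time, 12 February 2021, is outside that window, so Jorir Standard Time is on standard time at UTC−04:00.
17:00 UTC − 4h = 13:00 Jorir Standard Time.

13:00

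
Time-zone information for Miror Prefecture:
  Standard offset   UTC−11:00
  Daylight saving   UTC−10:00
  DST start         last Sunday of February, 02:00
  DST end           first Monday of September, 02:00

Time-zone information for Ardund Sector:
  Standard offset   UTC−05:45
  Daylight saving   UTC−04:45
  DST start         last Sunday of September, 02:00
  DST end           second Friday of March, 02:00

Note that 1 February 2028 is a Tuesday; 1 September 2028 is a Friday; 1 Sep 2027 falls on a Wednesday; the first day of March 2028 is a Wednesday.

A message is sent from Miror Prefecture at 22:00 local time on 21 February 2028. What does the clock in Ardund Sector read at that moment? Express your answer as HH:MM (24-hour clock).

1 February 2028 is a Tuesday, so Sundays fall on 6, 13, 20, 27; the last is February 27.
1 September 2028 is a Friday, so the first Monday is September 4.
21 February 2028 does not fall between 27 February and 4 September, so daylight saving is not in effect and Miror Prefecture is at UTC−11:00.
22:00 Miror Prefecture + 11h = 09:00 UTC (rolling into the next day, 22 February 2028).
1 September 2027 is a Wednesday, so Sundays fall on 5, 12, 19, 26; the last is September 26.
1 March 2028 is a Wednesday, so the first Friday is March 3 and the second is March 10.
At the standard offset (UTC−05:45), 09:00 UTC − 5h45m = 03:15 Ardund Sector standard time.
Daylight saving runs 26 September 2027 – 10 March 2028; the standard-time date in Ardund Sector, 22 February 2028, is inside that window, so Ardund Sector is at UTC−04:45.
09:00 UTC − 4h45m = 04:15 Ardund Sector.

04:15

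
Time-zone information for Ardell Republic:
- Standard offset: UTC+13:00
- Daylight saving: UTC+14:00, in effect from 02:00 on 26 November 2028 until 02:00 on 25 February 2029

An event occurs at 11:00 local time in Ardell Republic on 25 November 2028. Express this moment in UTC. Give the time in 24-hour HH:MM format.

22:00

Daylight saving runs 26 November 2028 – 25 February 2029; 25 November 2028 is outside that window, so Ardell Republic is on standard time at UTC+13:00.
11:00 local − 13h = 22:00 UTC (rolling into the previous day, 24 November 2028).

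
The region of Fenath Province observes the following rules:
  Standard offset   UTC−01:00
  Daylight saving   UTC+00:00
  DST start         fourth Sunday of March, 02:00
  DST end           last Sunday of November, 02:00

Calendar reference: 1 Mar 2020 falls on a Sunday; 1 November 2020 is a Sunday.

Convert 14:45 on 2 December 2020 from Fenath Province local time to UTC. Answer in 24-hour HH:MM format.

15:45

1 March 2020 is a Sunday, so the first Sunday is March 1 and the fourth is March 22.
1 November 2020 is a Sunday, so Sundays fall on 1, 8, 15, 22, 29; the last is November 29.
2 December 2020 does not fall between 22 March and 29 November, so daylight saving is not in effect and Fenath Province is at UTC−01:00.
14:45 local + 1h = 15:45 UTC.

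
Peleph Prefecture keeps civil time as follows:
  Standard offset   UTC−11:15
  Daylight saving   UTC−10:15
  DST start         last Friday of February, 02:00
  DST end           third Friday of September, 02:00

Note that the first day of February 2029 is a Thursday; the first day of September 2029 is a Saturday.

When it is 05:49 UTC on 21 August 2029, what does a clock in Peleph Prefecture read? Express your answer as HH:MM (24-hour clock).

19:34

1 February 2029 is a Thursday, so Fridays fall on 2, 9, 16, 23; the last is February 23.
1 September 2029 is a Saturday, so the first Friday is September 7 and the third is September 21.
At the standard offset (UTC−11:15), 05:49 UTC − 11h15m = 18:34 Peleph Prefecture standard time (rolling into the previous day, 20 August 2029).
Daylight saving runs 23 February – 21 September; the standard-time date in Peleph Prefecture, 20 August 2029, is inside that window, so Peleph Prefecture is at UTC−10:15.
05:49 UTC − 10h15m = 19:34 local (rolling into the previous day, 20 August 2029).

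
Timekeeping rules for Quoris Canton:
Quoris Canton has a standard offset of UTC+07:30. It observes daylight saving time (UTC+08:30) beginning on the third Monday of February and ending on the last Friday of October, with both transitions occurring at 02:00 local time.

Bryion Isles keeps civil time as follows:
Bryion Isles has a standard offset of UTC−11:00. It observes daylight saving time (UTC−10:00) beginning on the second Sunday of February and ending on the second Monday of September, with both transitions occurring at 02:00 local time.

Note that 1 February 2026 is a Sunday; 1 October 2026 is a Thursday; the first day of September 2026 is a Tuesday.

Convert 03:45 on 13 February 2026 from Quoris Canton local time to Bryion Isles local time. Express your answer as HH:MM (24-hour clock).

1 February 2026 is a Sunday, so the first Monday is February 2 and the third is February 16.
1 October 2026 is a Thursday, so Fridays fall on 2, 9, 16, 23, 30; the last is October 30.
13 February 2026 does not fall between 16 February and 30 October, so daylight saving is not in effect and Quoris Canton is at UTC+07:30.
03:45 Quoris Canton − 7h30m = 20:15 UTC (rolling into the previous day, 12 February 2026).
1 February 2026 is a Sunday, so the first Sunday is February 1 and the second is February 8.
1 September 2026 is a Tuesday, so the first Monday is September 7 and the second is September 14.
At the standard offset (UTC−11:00), 20:15 UTC − 11h = 09:15 Bryion Isles standard time.
The standard-time date in Bryion Isles, 12 February 2026, lies within the daylight-saving period (8 February – 14 September), so Bryion Isles is on daylight time, UTC−10:00.
20:15 UTC − 10h = 10:15 Bryion Isles.

10:15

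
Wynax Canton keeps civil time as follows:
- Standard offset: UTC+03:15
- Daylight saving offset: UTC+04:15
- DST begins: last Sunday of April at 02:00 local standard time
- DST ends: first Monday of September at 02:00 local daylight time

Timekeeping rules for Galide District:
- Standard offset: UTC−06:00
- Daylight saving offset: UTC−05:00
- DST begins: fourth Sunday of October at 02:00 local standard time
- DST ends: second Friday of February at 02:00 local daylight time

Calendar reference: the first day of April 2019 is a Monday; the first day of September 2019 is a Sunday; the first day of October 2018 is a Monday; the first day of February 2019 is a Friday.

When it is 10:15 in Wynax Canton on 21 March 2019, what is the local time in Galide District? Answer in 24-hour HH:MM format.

1 April 2019 is a Monday, so Sundays fall on 7, 14, 21, 28; the last is April 28.
1 September 2019 is a Sunday, so the first Monday is September 2.
Daylight saving runs 28 April – 2 September; 21 March 2019 is outside that window, so Wynax Canton is on standard time at UTC+03:15.
10:15 Wynax Canton − 3h15m = 07:00 UTC.
1 October 2018 is a Monday, so the first Sunday is October 7 and the fourth is October 28.
1 February 2019 is a Friday, so the first Friday is February 1 and the second is February 8.
At the standard offset (UTC−06:00), 07:00 UTC − 6h = 01:00 Galide District standard time.
Daylight saving runs 28 October 2018 – 8 February 2019; the standard-time date in Galide District, 21 March 2019, is outside that window, so Galide District is on standard time at UTC−06:00.
07:00 UTC − 6h = 01:00 Galide District.

01:00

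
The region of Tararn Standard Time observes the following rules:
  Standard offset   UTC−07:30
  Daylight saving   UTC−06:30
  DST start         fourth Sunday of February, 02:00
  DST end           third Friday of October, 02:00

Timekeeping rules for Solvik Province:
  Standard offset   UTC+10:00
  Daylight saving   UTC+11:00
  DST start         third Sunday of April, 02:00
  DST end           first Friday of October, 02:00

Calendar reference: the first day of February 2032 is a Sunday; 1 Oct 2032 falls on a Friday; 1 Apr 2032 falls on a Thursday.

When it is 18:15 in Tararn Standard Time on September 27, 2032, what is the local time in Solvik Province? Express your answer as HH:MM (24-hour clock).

11:45

1 February 2032 is a Sunday, so the first Sunday is February 1 and the fourth is February 22.
1 October 2032 is a Friday, so the first Friday is October 1 and the third is October 15.
Daylight saving runs 22 February – 15 October; September 27, 2032 is inside that window, so Tararn Standard Time is at UTC−06:30.
18:15 Tararn Standard Time + 6h30m = 00:45 UTC (rolling into the next day, 28 September 2032).
1 April 2032 is a Thursday, so the first Sunday is April 4 and the third is April 18.
1 October 2032 is a Friday, so the first Friday is October 1.
At the standard offset (UTC+10:00), 00:45 UTC + 10h = 10:45 Solvik Province standard time.
Daylight saving runs 18 April – 1 October; the standard-time date in Solvik Province, September 28, 2032, is inside that window, so Solvik Province is at UTC+11:00.
00:45 UTC + 11h = 11:45 Solvik Province.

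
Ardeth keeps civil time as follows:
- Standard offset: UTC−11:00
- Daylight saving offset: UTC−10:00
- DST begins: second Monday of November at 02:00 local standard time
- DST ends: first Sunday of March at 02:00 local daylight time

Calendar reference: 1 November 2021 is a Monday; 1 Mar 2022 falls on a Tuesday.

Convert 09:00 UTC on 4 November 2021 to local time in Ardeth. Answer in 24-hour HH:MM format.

1 November 2021 is a Monday, so the first Monday is November 1 and the second is November 8.
1 March 2022 is a Tuesday, so the first Sunday is March 6.
At the standard offset (UTC−11:00), 09:00 UTC − 11h = 22:00 Ardeth standard time (rolling into the previous day, 3 November 2021).
Daylight saving runs 8 November 2021 – 6 March 2022; the standard-time date in Ardeth, 3 November 2021, is outside that window, so Ardeth is on standard time at UTC−11:00.
09:00 UTC − 11h = 22:00 local (rolling into the previous day, 3 November 2021).

22:00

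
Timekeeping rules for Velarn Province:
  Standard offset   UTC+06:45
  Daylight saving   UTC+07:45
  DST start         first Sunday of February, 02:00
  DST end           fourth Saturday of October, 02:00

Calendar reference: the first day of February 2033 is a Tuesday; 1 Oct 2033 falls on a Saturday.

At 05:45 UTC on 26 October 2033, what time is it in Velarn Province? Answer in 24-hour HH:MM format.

12:30

1 February 2033 is a Tuesday, so the first Sunday is February 6.
1 October 2033 is a Saturday, so the first Saturday is October 1 and the fourth is October 22.
At the standard offset (UTC+06:45), 05:45 UTC + 6h45m = 12:30 Velarn Province standard time.
The standard-time date in Velarn Province, 26 October 2033, does not fall between 6 February and 22 October, so daylight saving is not in effect and Velarn Province is at UTC+06:45.
05:45 UTC + 6h45m = 12:30 local.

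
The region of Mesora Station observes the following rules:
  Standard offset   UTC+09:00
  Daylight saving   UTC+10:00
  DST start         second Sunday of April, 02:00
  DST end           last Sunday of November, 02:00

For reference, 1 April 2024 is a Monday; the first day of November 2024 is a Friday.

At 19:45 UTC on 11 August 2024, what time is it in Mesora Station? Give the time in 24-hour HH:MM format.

05:45

1 April 2024 is a Monday, so the first Sunday is April 7 and the second is April 14.
1 November 2024 is a Friday, so Sundays fall on 3, 10, 17, 24; the last is November 24.
At the standard offset (UTC+09:00), 19:45 UTC + 9h = 04:45 Mesora Station standard time (rolling into the next day, 12 August 2024).
The standard-time date in Mesora Station, 12 August 2024, lies within the daylight-saving period (14 April – 24 November), so Mesora Station is on daylight time, UTC+10:00.
19:45 UTC + 10h = 05:45 local (rolling into the next day, 12 August 2024).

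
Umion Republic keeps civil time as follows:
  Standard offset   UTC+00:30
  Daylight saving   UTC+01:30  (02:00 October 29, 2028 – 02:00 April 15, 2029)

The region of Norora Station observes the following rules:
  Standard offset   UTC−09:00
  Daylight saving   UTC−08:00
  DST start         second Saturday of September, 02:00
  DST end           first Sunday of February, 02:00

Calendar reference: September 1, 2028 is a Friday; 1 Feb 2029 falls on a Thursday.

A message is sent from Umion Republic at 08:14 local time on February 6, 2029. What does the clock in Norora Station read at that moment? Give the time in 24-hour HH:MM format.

February 6, 2029 falls between 29 October 2028 and 15 April 2029, so daylight saving is in effect and Umion Republic is at UTC+01:30.
08:14 Umion Republic − 1h30m = 06:44 UTC.
1 September 2028 is a Friday, so the first Saturday is September 2 and the second is September 9.
1 February 2029 is a Thursday, so the first Sunday is February 4.
At the standard offset (UTC−09:00), 06:44 UTC − 9h = 21:44 Norora Station standard time (rolling into the previous day, 5 February 2029).
Daylight saving runs 9 September 2028 – 4 February 2029; the standard-time date in Norora Station, February 5, 2029, is outside that window, so Norora Station is on standard time at UTC−09:00.
06:44 UTC − 9h = 21:44 Norora Station (rolling into the previous day, 5 February 2029).

21:44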